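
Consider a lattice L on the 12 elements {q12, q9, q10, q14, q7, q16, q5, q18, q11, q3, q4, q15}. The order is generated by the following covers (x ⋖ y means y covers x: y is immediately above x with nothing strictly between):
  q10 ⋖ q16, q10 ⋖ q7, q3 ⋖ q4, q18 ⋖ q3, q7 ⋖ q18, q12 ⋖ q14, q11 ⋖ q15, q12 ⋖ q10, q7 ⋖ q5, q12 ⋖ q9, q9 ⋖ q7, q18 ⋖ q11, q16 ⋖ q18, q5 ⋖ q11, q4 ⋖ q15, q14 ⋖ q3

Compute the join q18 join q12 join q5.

q11

Common upper bounds of {q18, q12, q5}: q11, q15.
The least among these is q11.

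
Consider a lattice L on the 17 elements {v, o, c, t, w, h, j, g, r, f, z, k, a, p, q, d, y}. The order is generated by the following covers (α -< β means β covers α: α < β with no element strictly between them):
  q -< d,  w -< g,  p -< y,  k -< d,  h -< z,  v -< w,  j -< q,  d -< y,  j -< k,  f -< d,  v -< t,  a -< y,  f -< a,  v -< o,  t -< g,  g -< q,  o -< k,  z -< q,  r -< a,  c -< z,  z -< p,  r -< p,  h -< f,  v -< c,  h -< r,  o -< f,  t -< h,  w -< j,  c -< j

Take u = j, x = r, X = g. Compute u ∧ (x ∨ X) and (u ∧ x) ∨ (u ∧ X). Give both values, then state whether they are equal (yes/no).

x ∨ X = y, so u ∧ (x ∨ X) = j ∧ y = j.
u ∧ x = v and u ∧ X = w, so (u ∧ x) ∨ (u ∧ X) = v ∨ w = w.
Equal: no.

j; w; no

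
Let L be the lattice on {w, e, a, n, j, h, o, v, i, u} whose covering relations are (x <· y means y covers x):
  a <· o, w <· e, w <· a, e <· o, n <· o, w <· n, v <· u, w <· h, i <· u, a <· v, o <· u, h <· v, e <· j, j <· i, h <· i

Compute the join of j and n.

Common upper bounds of {j, n}: u.
The least among these is u.

u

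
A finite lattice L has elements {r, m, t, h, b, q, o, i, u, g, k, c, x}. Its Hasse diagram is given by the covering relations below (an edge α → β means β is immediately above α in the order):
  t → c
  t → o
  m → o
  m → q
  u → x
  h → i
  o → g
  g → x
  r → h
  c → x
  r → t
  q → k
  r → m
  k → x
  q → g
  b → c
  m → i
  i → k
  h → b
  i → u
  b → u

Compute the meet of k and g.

q

Common lower bounds of {k, g}: m, q, r.
The greatest among these is q.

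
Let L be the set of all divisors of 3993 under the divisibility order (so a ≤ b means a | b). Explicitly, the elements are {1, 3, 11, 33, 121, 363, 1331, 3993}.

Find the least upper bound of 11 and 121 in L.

121

In the divisibility order, the join is the least common multiple: lcm(11, 121) = 121.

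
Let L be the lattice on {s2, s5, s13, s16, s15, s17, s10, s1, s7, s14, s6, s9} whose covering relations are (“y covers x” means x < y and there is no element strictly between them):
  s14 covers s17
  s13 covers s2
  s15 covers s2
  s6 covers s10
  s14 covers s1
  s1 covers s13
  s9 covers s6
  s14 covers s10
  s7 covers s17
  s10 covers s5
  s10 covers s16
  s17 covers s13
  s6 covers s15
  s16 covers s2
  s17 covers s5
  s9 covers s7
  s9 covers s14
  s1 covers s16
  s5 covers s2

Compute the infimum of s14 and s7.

s17

Common lower bounds of {s14, s7}: s13, s17, s2, s5.
The greatest among these is s17.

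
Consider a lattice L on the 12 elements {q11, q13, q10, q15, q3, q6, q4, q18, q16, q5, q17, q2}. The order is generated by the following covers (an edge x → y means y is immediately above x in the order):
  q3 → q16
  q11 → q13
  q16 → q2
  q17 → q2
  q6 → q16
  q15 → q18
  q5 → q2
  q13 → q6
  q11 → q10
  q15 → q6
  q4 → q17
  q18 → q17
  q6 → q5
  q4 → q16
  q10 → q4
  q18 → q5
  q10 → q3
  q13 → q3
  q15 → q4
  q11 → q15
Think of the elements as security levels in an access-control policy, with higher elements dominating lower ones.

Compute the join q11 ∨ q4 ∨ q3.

Common upper bounds of {q11, q4, q3}: q16, q2.
The least among these is q16.

q16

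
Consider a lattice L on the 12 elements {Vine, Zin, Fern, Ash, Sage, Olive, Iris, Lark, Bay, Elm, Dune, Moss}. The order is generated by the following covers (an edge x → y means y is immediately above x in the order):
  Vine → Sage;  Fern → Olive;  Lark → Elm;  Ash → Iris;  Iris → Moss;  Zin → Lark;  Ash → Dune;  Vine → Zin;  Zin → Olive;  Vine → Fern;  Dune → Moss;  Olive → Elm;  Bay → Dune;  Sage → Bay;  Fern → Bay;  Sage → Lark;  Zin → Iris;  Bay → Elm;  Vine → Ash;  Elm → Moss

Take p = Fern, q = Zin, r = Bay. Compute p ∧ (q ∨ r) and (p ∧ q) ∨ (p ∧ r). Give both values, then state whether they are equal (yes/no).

Fern; Fern; yes

q ∨ r = Elm, so p ∧ (q ∨ r) = Fern ∧ Elm = Fern.
p ∧ q = Vine and p ∧ r = Fern, so (p ∧ q) ∨ (p ∧ r) = Vine ∨ Fern = Fern.
Equal: yes.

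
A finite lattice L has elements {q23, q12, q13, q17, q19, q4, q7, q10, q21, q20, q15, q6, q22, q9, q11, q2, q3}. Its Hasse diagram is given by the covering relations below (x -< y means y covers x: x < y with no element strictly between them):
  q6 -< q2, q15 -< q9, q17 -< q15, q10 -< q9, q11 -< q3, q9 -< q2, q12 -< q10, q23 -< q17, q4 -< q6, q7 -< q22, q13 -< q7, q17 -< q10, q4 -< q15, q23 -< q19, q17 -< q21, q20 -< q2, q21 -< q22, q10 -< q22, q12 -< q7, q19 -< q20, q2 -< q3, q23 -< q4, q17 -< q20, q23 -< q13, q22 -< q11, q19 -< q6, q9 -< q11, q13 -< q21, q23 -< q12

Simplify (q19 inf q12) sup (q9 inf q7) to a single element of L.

q19 ∧ q12 = q23
q9 ∧ q7 = q12
q23 ∨ q12 = q12

q12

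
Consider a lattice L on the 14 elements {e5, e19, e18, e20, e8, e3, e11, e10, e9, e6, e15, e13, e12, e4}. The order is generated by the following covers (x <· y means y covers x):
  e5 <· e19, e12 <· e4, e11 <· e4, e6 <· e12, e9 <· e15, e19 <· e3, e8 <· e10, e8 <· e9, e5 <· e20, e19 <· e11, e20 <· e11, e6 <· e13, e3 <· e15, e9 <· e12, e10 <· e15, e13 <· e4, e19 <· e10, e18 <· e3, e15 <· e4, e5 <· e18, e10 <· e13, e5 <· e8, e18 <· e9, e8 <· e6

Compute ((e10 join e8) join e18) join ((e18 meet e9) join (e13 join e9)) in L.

e4

e10 ∨ e8 = e10
e10 ∨ e18 = e15
e18 ∧ e9 = e18
e13 ∨ e9 = e4
e18 ∨ e4 = e4
e15 ∨ e4 = e4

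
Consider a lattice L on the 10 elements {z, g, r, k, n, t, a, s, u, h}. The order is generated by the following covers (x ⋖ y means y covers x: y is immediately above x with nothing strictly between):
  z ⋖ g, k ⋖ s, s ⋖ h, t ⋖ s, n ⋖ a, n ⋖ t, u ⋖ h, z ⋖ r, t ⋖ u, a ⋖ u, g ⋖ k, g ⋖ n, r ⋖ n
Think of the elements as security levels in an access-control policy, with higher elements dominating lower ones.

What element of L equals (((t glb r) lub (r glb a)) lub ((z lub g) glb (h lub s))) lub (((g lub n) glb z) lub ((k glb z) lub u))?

t ∧ r = r
r ∧ a = r
r ∨ r = r
z ∨ g = g
h ∨ s = h
g ∧ h = g
r ∨ g = n
g ∨ n = n
n ∧ z = z
k ∧ z = z
z ∨ u = u
z ∨ u = u
n ∨ u = u

u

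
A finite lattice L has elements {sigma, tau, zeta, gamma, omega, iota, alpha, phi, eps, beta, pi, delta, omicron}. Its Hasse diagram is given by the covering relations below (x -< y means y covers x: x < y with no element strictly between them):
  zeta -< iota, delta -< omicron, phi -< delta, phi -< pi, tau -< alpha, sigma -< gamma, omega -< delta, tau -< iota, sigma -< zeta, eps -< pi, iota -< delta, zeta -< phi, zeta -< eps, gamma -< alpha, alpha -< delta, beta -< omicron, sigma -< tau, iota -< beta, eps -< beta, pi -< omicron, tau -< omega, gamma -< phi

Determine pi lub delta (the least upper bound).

omicron

Common upper bounds of {pi, delta}: omicron.
The least among these is omicron.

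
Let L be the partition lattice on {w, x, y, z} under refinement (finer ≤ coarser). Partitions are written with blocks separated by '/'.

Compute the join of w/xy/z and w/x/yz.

w/xyz

Common upper bounds of {w/xy/z, w/x/yz}: w/xyz, wxyz.
The least among these is w/xyz.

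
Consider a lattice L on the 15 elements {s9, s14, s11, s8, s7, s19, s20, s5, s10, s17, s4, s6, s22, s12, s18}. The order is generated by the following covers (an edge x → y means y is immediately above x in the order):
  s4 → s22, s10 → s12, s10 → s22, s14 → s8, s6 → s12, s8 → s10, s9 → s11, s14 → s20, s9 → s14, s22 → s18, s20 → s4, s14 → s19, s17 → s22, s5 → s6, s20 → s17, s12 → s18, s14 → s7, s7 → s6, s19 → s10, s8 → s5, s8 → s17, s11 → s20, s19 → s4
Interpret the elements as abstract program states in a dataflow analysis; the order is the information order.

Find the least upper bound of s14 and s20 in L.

s20

Common upper bounds of {s14, s20}: s17, s18, s20, s22, s4.
The least among these is s20.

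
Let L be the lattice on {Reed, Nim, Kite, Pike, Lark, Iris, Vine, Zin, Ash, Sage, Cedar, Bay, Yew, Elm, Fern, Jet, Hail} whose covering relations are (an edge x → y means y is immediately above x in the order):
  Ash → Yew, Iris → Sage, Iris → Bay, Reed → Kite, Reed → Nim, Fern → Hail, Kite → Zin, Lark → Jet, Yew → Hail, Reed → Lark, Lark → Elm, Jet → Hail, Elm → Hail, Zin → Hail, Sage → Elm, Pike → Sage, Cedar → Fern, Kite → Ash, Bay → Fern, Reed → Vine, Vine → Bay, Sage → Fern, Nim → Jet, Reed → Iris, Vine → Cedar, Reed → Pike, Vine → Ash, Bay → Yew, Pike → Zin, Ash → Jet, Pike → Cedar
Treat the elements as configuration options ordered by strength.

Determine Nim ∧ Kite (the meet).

Reed

Common lower bounds of {Nim, Kite}: Reed.
The greatest among these is Reed.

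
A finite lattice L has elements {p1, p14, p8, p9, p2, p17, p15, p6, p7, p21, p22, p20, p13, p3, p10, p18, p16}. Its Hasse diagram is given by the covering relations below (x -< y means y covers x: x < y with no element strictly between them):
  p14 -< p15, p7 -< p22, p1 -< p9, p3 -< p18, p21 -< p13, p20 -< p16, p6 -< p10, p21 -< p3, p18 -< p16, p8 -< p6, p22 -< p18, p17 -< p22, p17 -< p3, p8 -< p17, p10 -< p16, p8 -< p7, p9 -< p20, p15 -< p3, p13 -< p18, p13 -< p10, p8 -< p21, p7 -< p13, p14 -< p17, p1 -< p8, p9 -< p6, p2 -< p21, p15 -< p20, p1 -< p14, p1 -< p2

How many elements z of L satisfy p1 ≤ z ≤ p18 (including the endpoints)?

The interval [p1, p18] = {p1, p13, p14, p15, p17, p18, p2, p21, p22, p3, p7, p8}, which has 12 elements.

12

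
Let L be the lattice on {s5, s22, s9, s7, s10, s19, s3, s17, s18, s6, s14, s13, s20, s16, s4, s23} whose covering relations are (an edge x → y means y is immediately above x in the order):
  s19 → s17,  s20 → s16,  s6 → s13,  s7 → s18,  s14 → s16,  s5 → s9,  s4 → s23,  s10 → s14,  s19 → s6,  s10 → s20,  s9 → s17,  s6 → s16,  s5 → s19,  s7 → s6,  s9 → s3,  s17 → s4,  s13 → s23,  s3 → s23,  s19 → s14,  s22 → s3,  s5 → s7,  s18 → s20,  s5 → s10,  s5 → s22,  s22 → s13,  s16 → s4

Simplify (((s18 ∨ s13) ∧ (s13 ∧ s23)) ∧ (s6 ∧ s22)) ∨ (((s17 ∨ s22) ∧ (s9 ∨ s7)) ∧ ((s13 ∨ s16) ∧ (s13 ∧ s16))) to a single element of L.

s18 ∨ s13 = s23
s13 ∧ s23 = s13
s23 ∧ s13 = s13
s6 ∧ s22 = s5
s13 ∧ s5 = s5
s17 ∨ s22 = s23
s9 ∨ s7 = s4
s23 ∧ s4 = s4
s13 ∨ s16 = s23
s13 ∧ s16 = s6
s23 ∧ s6 = s6
s4 ∧ s6 = s6
s5 ∨ s6 = s6

s6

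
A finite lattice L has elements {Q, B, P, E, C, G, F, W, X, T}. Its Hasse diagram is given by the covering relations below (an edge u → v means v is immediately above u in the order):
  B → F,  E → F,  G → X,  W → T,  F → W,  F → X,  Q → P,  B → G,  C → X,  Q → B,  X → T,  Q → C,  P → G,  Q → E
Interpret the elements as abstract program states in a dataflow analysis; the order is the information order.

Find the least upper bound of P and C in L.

Common upper bounds of {P, C}: T, X.
The least among these is X.

X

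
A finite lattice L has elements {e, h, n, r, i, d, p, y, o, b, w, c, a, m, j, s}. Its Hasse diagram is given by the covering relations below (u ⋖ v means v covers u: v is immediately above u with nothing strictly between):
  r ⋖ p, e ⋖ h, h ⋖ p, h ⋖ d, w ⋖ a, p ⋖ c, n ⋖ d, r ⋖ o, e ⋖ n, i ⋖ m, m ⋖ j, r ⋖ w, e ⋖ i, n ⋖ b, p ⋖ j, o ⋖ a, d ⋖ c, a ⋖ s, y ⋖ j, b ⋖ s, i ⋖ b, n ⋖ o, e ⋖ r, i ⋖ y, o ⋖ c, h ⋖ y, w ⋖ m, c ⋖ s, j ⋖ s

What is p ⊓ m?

r

Common lower bounds of {p, m}: e, r.
The greatest among these is r.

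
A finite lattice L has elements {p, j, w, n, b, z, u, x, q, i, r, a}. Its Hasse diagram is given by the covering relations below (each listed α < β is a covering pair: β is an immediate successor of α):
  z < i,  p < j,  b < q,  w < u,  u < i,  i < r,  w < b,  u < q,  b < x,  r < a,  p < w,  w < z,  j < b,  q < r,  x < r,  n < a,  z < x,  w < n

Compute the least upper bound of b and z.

Common upper bounds of {b, z}: a, r, x.
The least among these is x.

x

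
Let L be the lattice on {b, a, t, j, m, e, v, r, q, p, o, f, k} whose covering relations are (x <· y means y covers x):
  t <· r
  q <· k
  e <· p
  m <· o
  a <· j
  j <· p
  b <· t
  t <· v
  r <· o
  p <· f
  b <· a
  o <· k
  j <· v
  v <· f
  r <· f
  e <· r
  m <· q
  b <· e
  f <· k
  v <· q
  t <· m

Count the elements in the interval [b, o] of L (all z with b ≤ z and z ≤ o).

The interval [b, o] = {b, e, m, o, r, t}, which has 6 elements.

6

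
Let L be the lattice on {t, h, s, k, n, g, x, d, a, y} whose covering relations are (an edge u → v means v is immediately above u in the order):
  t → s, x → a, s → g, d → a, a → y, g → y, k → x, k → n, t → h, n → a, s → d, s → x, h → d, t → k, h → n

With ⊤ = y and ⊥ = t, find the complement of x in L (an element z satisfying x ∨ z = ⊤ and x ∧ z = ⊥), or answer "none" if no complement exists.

none

For every candidate z, either x ∨ z ≠ y or x ∧ z ≠ t; no complement exists.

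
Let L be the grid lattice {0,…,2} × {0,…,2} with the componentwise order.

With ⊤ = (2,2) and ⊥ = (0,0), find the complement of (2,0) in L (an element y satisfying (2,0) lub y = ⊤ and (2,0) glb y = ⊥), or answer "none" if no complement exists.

Need y with (2,0) ∨ y = (2,2) and (2,0) ∧ y = (0,0).
Checking each element gives: (0,2).

(0,2)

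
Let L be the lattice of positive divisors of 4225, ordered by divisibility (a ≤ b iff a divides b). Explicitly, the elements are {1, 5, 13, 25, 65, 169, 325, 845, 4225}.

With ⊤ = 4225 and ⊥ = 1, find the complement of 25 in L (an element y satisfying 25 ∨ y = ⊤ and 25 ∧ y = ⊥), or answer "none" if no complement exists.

Need y with 25 ∨ y = 4225 and 25 ∧ y = 1.
Checking each element gives: 169.

169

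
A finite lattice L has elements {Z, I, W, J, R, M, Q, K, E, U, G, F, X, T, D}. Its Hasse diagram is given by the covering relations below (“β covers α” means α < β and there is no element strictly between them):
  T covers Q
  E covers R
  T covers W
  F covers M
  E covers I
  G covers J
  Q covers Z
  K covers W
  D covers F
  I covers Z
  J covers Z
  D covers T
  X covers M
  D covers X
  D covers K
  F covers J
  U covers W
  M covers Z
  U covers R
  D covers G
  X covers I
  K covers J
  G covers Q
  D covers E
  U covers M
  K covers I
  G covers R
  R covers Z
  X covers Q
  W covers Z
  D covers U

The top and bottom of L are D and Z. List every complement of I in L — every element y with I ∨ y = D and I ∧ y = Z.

F, G, T, U

Need y with I ∨ y = D and I ∧ y = Z.
Checking each element gives: F, G, T, U.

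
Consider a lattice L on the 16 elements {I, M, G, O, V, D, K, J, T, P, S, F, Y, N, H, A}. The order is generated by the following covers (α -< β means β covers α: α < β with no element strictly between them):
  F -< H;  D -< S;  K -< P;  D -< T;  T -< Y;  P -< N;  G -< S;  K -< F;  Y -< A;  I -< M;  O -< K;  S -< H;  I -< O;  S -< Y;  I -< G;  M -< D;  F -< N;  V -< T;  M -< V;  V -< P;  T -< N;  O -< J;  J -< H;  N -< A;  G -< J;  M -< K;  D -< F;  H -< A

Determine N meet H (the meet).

F

Common lower bounds of {N, H}: D, F, I, K, M, O.
The greatest among these is F.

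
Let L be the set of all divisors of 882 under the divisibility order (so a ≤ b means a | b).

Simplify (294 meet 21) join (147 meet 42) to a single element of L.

21

294 ∧ 21 = 21
147 ∧ 42 = 21
21 ∨ 21 = 21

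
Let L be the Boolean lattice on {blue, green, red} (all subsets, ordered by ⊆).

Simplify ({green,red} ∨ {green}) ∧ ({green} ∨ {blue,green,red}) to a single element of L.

{green,red} ∨ {green} = {green,red}
{green} ∨ {blue,green,red} = {blue,green,red}
{green,red} ∧ {blue,green,red} = {green,red}

{green,red}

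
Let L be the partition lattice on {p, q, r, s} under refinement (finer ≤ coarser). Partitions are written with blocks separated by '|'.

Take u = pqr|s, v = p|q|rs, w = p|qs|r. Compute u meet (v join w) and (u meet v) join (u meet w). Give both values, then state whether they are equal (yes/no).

p|qr|s; p|q|r|s; no

v join w = p|qrs, so u meet (v join w) = pqr|s meet p|qrs = p|qr|s.
u meet v = p|q|r|s and u meet w = p|q|r|s, so (u meet v) join (u meet w) = p|q|r|s join p|q|r|s = p|q|r|s.
Equal: no.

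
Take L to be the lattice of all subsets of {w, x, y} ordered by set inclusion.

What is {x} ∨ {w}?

Under ⊆, join is union: {x} ∪ {w} = {w,x}.

{w,x}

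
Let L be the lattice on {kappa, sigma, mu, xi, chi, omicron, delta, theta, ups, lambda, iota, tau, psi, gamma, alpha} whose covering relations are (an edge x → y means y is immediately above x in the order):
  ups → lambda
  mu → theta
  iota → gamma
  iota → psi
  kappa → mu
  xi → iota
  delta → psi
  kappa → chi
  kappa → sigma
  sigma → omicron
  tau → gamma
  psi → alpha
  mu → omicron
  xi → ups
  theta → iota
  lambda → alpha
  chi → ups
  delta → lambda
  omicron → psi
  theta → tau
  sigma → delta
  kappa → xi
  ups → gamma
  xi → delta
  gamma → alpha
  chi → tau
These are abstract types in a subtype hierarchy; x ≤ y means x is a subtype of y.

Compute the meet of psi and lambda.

delta

Common lower bounds of {psi, lambda}: delta, kappa, sigma, xi.
The greatest among these is delta.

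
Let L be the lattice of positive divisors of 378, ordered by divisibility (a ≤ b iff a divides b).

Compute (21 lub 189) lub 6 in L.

378

21 ∨ 189 = 189
189 ∨ 6 = 378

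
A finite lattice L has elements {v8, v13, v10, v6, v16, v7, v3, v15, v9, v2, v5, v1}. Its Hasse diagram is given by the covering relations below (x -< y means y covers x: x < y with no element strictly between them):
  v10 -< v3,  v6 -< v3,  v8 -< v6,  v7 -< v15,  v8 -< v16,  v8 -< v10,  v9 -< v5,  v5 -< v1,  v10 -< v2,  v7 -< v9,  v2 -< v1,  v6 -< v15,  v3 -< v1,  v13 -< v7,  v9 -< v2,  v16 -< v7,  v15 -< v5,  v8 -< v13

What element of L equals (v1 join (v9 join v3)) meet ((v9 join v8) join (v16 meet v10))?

v9

v9 ∨ v3 = v1
v1 ∨ v1 = v1
v9 ∨ v8 = v9
v16 ∧ v10 = v8
v9 ∨ v8 = v9
v1 ∧ v9 = v9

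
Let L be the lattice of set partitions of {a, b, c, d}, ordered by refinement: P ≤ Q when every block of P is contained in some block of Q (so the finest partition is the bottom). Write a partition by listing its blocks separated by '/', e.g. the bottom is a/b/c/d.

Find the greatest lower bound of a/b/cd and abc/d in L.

a/b/c/d

The meet (common refinement) of a/b/cd and abc/d intersects blocks pairwise, giving a/b/c/d.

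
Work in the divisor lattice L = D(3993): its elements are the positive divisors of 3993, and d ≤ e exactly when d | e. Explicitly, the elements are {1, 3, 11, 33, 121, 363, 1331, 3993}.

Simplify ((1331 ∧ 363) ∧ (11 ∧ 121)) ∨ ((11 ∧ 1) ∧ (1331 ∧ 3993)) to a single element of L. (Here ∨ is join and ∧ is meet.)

1331 ∧ 363 = 121
11 ∧ 121 = 11
121 ∧ 11 = 11
11 ∧ 1 = 1
1331 ∧ 3993 = 1331
1 ∧ 1331 = 1
11 ∨ 1 = 11

11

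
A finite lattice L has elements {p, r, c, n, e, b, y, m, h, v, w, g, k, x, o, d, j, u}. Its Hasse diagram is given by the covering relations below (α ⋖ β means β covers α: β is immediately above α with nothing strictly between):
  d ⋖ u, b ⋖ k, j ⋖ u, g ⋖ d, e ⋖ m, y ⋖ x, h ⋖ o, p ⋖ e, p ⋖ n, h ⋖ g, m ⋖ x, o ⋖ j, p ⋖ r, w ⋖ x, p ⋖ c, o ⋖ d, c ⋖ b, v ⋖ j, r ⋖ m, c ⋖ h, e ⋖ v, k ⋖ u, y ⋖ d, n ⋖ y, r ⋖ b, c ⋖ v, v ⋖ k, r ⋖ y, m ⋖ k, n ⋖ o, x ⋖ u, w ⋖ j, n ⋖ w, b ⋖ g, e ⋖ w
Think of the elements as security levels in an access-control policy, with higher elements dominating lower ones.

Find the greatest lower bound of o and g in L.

h

Common lower bounds of {o, g}: c, h, p.
The greatest among these is h.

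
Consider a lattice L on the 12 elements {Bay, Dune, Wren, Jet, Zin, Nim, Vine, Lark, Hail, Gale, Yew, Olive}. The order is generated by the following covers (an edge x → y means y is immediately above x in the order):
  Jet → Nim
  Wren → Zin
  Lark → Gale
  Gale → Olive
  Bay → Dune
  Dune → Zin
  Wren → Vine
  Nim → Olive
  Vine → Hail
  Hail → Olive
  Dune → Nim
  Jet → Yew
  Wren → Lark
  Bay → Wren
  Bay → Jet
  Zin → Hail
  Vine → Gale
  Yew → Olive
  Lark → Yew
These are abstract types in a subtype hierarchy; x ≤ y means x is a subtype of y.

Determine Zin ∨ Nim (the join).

Olive

Common upper bounds of {Zin, Nim}: Olive.
The least among these is Olive.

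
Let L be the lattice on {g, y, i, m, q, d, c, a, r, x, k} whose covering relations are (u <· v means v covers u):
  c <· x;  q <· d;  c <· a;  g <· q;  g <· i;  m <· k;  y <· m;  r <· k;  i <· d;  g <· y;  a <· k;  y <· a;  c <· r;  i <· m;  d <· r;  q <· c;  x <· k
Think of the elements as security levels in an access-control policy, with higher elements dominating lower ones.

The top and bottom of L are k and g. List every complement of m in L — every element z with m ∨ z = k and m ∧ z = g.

c, q, x

Need z with m ∨ z = k and m ∧ z = g.
Checking each element gives: c, q, x.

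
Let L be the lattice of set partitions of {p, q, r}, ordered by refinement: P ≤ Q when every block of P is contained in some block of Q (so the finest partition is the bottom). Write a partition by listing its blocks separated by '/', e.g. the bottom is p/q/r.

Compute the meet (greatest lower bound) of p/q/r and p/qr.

Common lower bounds of {p/q/r, p/qr}: p/q/r.
The greatest among these is p/q/r.

p/q/r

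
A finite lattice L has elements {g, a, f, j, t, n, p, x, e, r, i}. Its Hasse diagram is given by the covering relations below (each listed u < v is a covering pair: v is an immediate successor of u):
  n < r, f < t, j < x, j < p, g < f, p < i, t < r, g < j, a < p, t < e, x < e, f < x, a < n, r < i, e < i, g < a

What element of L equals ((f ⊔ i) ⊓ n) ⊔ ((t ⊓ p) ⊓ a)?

n

f ∨ i = i
i ∧ n = n
t ∧ p = g
g ∧ a = g
n ∨ g = n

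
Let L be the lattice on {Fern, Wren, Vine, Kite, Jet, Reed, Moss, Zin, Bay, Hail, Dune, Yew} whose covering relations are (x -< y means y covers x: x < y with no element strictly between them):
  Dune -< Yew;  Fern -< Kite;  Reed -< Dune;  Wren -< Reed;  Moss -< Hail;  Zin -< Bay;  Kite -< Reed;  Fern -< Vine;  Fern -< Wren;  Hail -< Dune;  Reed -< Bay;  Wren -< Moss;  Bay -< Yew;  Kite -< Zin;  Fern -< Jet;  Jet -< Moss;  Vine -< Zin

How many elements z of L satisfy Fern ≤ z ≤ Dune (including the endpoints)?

The interval [Fern, Dune] = {Dune, Fern, Hail, Jet, Kite, Moss, Reed, Wren}, which has 8 elements.

8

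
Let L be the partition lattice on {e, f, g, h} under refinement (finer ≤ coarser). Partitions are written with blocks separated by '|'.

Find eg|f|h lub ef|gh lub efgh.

efgh

Common upper bounds of {eg|f|h, ef|gh, efgh}: efgh.
The least among these is efgh.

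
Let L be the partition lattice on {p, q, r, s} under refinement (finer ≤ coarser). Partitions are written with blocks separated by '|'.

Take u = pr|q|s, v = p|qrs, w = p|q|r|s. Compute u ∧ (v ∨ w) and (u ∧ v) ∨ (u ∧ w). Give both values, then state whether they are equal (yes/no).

p|q|r|s; p|q|r|s; yes

v ∨ w = p|qrs, so u ∧ (v ∨ w) = pr|q|s ∧ p|qrs = p|q|r|s.
u ∧ v = p|q|r|s and u ∧ w = p|q|r|s, so (u ∧ v) ∨ (u ∧ w) = p|q|r|s ∨ p|q|r|s = p|q|r|s.
Equal: yes.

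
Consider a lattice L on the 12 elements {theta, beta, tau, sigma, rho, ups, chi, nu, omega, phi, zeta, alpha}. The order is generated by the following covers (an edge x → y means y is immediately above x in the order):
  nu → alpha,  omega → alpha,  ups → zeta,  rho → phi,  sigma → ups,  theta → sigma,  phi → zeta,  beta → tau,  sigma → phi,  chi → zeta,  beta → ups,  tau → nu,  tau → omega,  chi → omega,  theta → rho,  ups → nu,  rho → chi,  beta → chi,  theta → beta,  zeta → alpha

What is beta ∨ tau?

Common upper bounds of {beta, tau}: alpha, nu, omega, tau.
The least among these is tau.

tau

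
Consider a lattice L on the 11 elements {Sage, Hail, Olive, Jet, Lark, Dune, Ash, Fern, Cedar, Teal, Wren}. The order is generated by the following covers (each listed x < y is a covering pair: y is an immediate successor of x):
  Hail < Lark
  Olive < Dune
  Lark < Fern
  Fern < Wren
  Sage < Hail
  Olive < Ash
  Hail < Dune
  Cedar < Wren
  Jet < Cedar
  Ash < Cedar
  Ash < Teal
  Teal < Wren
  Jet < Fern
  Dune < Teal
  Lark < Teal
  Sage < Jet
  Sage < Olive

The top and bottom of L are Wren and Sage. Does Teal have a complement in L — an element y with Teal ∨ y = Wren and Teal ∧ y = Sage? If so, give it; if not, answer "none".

Jet

Need y with Teal ∨ y = Wren and Teal ∧ y = Sage.
Checking each element gives: Jet.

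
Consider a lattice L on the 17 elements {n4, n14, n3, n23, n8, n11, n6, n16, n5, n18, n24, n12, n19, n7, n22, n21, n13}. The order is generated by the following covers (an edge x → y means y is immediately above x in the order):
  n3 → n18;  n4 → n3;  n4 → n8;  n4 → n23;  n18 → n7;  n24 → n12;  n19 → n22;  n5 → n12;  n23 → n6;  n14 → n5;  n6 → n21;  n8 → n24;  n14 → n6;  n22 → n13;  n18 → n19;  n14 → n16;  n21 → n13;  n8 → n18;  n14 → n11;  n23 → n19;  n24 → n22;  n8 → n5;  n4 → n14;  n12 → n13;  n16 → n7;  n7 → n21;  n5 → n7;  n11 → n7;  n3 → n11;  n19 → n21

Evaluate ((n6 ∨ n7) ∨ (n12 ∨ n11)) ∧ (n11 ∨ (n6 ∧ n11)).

n11

n6 ∨ n7 = n21
n12 ∨ n11 = n13
n21 ∨ n13 = n13
n6 ∧ n11 = n14
n11 ∨ n14 = n11
n13 ∧ n11 = n11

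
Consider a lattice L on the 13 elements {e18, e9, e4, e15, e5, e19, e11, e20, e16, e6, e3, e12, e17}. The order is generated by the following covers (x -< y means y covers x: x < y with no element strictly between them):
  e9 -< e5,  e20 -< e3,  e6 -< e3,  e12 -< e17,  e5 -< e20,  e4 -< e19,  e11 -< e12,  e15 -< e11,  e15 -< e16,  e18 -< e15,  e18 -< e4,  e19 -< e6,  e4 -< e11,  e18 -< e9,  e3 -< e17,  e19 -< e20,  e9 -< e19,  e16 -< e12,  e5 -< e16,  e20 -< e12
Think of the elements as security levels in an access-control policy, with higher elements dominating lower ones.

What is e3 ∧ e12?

Common lower bounds of {e3, e12}: e18, e19, e20, e4, e5, e9.
The greatest among these is e20.

e20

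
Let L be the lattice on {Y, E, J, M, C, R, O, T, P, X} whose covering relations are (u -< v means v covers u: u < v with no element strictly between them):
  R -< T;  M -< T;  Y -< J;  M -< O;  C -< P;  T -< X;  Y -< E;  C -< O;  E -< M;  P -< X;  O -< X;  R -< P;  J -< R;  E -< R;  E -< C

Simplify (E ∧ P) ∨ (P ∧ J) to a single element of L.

E ∧ P = E
P ∧ J = J
E ∨ J = R

R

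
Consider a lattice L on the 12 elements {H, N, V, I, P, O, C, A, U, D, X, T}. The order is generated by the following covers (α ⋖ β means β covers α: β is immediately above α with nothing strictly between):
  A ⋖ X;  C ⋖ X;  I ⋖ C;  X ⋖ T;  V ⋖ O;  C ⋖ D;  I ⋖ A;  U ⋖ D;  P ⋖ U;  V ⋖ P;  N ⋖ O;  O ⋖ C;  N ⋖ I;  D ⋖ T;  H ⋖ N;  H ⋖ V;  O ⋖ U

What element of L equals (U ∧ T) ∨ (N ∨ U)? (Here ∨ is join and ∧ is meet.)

U

U ∧ T = U
N ∨ U = U
U ∨ U = U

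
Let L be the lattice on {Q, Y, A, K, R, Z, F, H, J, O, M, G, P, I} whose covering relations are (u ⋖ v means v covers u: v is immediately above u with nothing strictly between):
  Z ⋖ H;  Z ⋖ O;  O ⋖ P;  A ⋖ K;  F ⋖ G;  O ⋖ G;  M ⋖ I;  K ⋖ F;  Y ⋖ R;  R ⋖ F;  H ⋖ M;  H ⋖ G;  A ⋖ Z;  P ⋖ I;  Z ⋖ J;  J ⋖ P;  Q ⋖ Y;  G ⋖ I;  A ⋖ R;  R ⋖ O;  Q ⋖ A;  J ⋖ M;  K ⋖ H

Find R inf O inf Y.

Y

Common lower bounds of {R, O, Y}: Q, Y.
The greatest among these is Y.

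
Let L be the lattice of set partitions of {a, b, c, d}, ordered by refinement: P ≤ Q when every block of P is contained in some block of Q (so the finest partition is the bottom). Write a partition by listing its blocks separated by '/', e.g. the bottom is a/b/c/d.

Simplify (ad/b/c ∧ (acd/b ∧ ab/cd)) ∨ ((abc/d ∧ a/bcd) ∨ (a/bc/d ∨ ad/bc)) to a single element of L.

ad/bc

acd/b ∧ ab/cd = a/b/cd
ad/b/c ∧ a/b/cd = a/b/c/d
abc/d ∧ a/bcd = a/bc/d
a/bc/d ∨ ad/bc = ad/bc
a/bc/d ∨ ad/bc = ad/bc
a/b/c/d ∨ ad/bc = ad/bc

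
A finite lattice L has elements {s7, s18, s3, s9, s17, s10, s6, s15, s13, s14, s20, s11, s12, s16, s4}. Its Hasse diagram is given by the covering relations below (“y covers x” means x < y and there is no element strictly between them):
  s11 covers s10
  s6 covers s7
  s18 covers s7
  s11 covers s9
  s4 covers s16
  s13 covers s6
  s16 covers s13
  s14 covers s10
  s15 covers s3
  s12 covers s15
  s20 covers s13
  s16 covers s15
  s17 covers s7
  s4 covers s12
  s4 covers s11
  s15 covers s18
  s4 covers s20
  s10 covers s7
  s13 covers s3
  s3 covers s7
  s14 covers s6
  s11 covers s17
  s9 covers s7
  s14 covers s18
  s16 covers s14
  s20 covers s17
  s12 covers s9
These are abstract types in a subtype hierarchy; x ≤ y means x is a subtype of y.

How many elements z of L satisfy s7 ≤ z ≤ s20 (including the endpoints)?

6

The interval [s7, s20] = {s13, s17, s20, s3, s6, s7}, which has 6 elements.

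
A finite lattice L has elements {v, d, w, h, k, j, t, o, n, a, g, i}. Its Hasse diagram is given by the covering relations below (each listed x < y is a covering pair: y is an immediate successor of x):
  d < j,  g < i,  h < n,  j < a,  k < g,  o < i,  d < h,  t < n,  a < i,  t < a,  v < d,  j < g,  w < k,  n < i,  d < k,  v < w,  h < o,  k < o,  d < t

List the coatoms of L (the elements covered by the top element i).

a, g, n, o

The coatoms are exactly the elements covered by i: a, g, n, o.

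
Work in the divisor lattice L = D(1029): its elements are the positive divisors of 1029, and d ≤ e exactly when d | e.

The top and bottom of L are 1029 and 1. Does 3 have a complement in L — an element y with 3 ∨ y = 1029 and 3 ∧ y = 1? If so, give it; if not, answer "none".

343

Need y with 3 ∨ y = 1029 and 3 ∧ y = 1.
Checking each element gives: 343.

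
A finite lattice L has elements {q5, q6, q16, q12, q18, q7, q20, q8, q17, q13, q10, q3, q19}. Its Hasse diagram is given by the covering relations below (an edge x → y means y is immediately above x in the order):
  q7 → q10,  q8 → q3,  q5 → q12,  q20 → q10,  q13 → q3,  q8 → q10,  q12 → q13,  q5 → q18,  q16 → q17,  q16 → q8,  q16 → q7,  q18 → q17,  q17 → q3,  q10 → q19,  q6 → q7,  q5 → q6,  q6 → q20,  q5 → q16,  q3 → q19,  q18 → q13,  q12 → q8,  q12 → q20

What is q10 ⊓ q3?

Common lower bounds of {q10, q3}: q12, q16, q5, q8.
The greatest among these is q8.

q8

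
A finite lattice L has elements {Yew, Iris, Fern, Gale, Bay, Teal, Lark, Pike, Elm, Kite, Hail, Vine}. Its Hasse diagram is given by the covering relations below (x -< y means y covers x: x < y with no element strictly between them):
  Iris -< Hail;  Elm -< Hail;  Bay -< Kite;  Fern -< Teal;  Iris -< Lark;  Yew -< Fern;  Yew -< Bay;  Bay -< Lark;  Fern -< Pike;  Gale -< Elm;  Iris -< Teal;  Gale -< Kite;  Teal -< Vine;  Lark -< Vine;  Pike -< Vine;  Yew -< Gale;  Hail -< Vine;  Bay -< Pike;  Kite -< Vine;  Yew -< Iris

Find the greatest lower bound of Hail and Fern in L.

Yew

Common lower bounds of {Hail, Fern}: Yew.
The greatest among these is Yew.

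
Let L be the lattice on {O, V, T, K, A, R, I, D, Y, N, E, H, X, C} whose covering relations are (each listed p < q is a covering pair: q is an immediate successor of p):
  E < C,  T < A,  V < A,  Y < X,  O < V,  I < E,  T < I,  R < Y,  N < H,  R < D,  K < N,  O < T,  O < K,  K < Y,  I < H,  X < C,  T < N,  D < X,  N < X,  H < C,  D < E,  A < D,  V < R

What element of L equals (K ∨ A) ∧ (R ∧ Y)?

R

K ∨ A = X
R ∧ Y = R
X ∧ R = R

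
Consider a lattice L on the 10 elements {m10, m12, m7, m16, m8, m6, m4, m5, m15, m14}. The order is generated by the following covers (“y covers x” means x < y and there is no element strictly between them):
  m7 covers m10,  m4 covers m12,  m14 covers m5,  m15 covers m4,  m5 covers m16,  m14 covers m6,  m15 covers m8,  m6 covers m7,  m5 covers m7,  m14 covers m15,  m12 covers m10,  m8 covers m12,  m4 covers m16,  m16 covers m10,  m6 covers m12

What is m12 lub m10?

Common upper bounds of {m12, m10}: m12, m14, m15, m4, m6, m8.
The least among these is m12.

m12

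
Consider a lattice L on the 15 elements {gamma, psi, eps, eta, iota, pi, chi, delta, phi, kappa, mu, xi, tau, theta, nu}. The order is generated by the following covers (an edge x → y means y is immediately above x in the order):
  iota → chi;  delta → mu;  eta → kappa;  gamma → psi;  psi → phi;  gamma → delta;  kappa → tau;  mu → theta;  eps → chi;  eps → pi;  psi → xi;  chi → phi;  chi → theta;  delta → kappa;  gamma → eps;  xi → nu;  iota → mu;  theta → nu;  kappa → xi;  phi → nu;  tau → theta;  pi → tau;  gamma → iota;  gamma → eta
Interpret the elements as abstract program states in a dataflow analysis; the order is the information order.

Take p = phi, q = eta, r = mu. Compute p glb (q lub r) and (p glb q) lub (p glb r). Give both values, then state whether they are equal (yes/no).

q lub r = theta, so p glb (q lub r) = phi glb theta = chi.
p glb q = gamma and p glb r = iota, so (p glb q) lub (p glb r) = gamma lub iota = iota.
Equal: no.

chi; iota; no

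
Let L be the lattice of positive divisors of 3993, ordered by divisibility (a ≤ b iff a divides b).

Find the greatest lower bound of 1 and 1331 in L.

Common lower bounds of {1, 1331}: 1.
The greatest among these is 1.

1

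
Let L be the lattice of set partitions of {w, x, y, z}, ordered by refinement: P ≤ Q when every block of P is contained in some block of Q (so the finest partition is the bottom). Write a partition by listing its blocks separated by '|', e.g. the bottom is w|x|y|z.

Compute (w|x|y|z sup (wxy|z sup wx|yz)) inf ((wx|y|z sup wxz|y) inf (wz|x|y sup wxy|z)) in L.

wxz|y

wxy|z ∨ wx|yz = wxyz
w|x|y|z ∨ wxyz = wxyz
wx|y|z ∨ wxz|y = wxz|y
wz|x|y ∨ wxy|z = wxyz
wxz|y ∧ wxyz = wxz|y
wxyz ∧ wxz|y = wxz|y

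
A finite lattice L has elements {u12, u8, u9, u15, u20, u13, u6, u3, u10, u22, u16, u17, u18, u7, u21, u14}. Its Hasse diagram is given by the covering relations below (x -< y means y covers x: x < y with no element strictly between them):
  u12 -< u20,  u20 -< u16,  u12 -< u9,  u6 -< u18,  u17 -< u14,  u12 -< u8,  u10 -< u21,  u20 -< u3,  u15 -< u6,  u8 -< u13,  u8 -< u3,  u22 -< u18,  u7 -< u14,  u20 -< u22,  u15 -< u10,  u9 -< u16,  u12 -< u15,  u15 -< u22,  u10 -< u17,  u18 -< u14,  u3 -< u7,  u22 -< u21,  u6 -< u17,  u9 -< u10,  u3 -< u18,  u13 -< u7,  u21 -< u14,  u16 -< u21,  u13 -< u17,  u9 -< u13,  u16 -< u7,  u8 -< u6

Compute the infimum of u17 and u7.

u13

Common lower bounds of {u17, u7}: u12, u13, u8, u9.
The greatest among these is u13.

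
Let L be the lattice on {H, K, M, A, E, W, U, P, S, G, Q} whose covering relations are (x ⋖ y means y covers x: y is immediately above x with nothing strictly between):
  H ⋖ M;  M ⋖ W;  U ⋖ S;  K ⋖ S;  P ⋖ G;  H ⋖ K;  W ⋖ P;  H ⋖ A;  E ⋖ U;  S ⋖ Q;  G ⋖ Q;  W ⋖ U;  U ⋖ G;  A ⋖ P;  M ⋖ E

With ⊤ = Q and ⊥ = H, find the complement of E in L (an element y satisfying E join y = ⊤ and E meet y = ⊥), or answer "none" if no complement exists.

none

For every candidate y, either E ∨ y ≠ Q or E ∧ y ≠ H; no complement exists.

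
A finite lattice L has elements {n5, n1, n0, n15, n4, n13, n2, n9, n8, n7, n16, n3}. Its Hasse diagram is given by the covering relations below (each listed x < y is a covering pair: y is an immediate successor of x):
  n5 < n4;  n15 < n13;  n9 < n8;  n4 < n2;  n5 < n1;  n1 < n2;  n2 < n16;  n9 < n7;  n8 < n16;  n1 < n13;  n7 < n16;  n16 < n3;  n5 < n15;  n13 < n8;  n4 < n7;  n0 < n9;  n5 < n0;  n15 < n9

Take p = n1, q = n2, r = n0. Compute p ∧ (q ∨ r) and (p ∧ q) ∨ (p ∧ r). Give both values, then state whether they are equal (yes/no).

q ∨ r = n16, so p ∧ (q ∨ r) = n1 ∧ n16 = n1.
p ∧ q = n1 and p ∧ r = n5, so (p ∧ q) ∨ (p ∧ r) = n1 ∨ n5 = n1.
Equal: yes.

n1; n1; yes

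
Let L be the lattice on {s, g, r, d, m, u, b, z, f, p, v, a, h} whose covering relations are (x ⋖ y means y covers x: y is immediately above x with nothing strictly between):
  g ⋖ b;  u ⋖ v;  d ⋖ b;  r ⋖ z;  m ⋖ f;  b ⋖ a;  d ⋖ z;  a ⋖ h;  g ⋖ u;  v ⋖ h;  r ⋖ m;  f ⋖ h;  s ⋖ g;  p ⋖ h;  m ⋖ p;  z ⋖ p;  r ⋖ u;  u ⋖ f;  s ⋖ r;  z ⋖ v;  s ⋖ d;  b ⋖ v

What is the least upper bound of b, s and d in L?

Common upper bounds of {b, s, d}: a, b, h, v.
The least among these is b.

b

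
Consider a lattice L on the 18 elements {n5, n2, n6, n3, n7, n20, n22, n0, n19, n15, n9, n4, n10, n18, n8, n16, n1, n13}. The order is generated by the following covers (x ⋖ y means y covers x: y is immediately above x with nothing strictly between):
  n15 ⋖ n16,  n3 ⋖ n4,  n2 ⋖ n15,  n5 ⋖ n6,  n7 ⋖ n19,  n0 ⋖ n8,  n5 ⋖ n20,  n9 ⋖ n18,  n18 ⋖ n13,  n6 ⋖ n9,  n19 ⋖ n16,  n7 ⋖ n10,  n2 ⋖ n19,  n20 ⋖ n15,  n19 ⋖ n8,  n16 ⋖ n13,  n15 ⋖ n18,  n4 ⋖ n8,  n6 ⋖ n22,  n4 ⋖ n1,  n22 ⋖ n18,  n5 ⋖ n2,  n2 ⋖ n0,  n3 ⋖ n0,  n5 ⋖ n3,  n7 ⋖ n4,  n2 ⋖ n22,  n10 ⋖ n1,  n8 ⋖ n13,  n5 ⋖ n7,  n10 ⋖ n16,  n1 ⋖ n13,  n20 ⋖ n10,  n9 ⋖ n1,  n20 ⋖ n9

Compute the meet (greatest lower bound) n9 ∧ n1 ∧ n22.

Common lower bounds of {n9, n1, n22}: n5, n6.
The greatest among these is n6.

n6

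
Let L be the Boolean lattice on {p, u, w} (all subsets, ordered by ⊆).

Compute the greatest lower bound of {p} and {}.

{}

Under ⊆, meet is intersection: {p} ∩ {} = {}.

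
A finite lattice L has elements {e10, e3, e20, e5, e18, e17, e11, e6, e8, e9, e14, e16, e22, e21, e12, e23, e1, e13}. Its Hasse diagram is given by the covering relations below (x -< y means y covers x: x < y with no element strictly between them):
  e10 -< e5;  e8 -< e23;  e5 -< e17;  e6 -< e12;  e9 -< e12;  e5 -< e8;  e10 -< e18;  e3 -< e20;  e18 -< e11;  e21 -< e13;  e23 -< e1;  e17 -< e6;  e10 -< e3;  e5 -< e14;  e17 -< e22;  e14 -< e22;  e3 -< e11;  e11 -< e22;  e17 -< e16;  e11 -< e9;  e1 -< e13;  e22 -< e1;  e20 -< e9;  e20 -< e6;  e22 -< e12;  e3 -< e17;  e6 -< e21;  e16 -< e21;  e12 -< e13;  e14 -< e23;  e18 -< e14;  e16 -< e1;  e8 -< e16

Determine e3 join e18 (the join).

e11

Common upper bounds of {e3, e18}: e1, e11, e12, e13, e22, e9.
The least among these is e11.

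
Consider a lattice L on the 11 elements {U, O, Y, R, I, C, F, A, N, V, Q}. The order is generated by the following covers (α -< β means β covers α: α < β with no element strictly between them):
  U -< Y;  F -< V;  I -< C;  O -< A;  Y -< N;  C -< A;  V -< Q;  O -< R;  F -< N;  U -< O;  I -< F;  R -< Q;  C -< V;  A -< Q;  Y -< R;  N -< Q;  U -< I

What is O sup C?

Common upper bounds of {O, C}: A, Q.
The least among these is A.

A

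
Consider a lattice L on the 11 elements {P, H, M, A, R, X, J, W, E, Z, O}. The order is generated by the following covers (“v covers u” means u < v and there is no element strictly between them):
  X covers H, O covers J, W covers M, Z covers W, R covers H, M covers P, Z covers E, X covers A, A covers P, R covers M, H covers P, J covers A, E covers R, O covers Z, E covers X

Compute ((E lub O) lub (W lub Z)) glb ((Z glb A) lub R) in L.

E ∨ O = O
W ∨ Z = Z
O ∨ Z = O
Z ∧ A = A
A ∨ R = E
O ∧ E = E

E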